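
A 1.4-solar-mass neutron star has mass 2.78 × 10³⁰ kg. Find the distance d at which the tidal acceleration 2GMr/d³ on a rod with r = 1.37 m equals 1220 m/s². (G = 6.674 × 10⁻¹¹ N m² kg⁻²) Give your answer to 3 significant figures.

2GMr/d³ = a_tidal  ⇒  d = (2GMr / a_tidal)^(1/3)
d = (2 × 6.674×10⁻¹¹ × (2.78 × 10³⁰) × (1.37) / (1220))^(1/3)
  = 7.47 × 10⁵ m

7.47 × 10⁵ m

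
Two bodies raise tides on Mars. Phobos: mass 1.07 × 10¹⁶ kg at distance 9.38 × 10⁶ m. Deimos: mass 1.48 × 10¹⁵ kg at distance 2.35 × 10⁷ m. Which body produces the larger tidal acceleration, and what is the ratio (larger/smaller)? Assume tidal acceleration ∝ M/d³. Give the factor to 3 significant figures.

Phobos, by a factor of ≈ 114

Tidal acceleration ∝ M/d³, so compare M/d³ for each.
Phobos: (1.07 × 10¹⁶) / (9.38 × 10⁶)³ = 1.297 × 10⁻⁵
Deimos: (1.48 × 10¹⁵) / (2.35 × 10⁷)³ = 1.140 × 10⁻⁷
Ratio (larger/smaller) = 114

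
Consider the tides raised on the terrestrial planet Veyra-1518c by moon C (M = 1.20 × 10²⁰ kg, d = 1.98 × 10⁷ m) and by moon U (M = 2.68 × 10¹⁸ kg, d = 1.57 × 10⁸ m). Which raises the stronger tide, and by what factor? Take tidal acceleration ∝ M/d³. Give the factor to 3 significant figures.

Moon C, by a factor of ≈ 22300

Tidal stretch scales as M/d³; compute that for each body.
Moon C: (1.20 × 10²⁰) / (1.98 × 10⁷)³ = 1.546 × 10⁻²
Moon U: (2.68 × 10¹⁸) / (1.57 × 10⁸)³ = 6.925 × 10⁻⁷
Ratio (larger/smaller) = 22300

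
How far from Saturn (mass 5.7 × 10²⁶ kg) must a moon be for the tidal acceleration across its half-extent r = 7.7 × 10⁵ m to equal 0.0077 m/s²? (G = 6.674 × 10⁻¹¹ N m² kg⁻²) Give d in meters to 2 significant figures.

2.0 × 10⁸ m

2GMr/d³ = a_tidal  ⇒  d = (2GMr / a_tidal)^(1/3)
d = (2 × 6.674×10⁻¹¹ × (5.7 × 10²⁶) × (7.7 × 10⁵) / (0.0077))^(1/3)
  = 2.0 × 10⁸ m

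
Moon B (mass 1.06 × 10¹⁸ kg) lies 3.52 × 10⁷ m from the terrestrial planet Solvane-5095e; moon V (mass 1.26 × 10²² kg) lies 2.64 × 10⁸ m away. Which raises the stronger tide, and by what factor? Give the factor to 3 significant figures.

Compare M/d³ for the two perturbers:
Moon B: (1.06 × 10¹⁸) / (3.52 × 10⁷)³ = 2.430 × 10⁻⁵
Moon V: (1.26 × 10²²) / (2.64 × 10⁸)³ = 6.848 × 10⁻⁴
Ratio (larger/smaller) = 28.2

Moon V, by a factor of ≈ 28.2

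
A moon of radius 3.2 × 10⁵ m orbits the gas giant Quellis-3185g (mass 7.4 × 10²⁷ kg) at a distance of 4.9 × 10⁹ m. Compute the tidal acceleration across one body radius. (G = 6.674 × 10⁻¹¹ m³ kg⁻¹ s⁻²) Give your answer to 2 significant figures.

2.7 × 10⁻⁶ m/s²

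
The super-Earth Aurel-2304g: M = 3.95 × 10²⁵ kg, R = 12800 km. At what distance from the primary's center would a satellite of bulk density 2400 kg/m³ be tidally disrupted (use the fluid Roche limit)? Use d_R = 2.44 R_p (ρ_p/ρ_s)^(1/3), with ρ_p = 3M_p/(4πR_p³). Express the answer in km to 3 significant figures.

ρ_p = 3M_p/(4πR_p³) = 3 × (3.95 × 10²⁵) / (4π × (1.28 × 10⁷ m)³) = 4500 kg/m³
d_R = 2.44 × 12800 km × (4500/2400)^(1/3)
    = 38500 km

38500 km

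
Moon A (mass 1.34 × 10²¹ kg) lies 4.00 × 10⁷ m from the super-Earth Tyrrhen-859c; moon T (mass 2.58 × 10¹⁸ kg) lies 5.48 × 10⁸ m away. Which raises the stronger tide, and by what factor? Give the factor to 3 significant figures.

The tide-raising term goes as M/d³ (the gradient of a 1/d² field).
Moon A: (1.34 × 10²¹) / (4.00 × 10⁷)³ = 2.094 × 10⁻²
Moon T: (2.58 × 10¹⁸) / (5.48 × 10⁸)³ = 1.568 × 10⁻⁸
Ratio (larger/smaller) = 1.34 × 10⁶

Moon A, by a factor of ≈ 1.34 × 10⁶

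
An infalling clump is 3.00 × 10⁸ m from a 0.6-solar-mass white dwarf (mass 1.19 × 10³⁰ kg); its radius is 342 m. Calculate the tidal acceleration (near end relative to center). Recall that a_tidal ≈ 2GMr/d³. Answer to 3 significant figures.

a_tidal = 2GMr/d³
        = 2 × (6.674 × 10⁻¹¹) × (1.19 × 10³⁰) × (342) / (3.00 × 10⁸)³
        = 2.01 × 10⁻³ m/s²

2.01 × 10⁻³ m/s²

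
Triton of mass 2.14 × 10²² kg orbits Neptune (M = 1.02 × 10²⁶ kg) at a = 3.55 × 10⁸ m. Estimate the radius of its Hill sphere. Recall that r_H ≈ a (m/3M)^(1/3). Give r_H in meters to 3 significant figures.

r_H ≈ a (m/3M)^(1/3)
    = (3.55 × 10⁸) × (2.14 × 10²² / (3 × 1.02 × 10²⁶))^(1/3)
    = 1.46 × 10⁷ m

1.46 × 10⁷ m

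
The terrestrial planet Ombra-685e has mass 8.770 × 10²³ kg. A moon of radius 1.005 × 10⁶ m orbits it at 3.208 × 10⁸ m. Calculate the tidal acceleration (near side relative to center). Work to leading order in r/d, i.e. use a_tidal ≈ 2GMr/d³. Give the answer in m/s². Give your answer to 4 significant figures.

3.564 × 10⁻⁶ m/s²

Δa = 2GMr/d³
   = 2 × (6.674 × 10⁻¹¹) × (8.770 × 10²³) × (1.005 × 10⁶) / (3.208 × 10⁸)³
   = 3.564 × 10⁻⁶ m/s²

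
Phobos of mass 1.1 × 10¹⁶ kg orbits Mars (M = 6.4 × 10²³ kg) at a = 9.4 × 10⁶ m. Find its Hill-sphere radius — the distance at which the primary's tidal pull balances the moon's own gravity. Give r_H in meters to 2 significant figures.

1.7 × 10⁴ m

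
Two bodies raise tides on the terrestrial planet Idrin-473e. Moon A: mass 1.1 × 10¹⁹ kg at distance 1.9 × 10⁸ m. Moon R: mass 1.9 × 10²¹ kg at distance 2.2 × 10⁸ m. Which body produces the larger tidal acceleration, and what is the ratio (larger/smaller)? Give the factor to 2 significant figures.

Moon R, by a factor of ≈ 110

The tide-raising term goes as M/d³ (the gradient of a 1/d² field).
Moon A: (1.1 × 10¹⁹) / (1.9 × 10⁸)³ = 1.604 × 10⁻⁶
Moon R: (1.9 × 10²¹) / (2.2 × 10⁸)³ = 1.784 × 10⁻⁴
Ratio (larger/smaller) = 110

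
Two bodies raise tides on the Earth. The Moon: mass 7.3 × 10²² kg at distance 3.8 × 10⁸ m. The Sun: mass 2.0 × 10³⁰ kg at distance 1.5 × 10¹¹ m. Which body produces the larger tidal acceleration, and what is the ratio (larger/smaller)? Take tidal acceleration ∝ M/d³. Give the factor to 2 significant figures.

The Moon, by a factor of ≈ 2.2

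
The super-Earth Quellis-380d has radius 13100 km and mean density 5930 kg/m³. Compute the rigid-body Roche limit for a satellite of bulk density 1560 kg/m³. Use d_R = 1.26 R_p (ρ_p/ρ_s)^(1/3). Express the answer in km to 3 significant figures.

25800 km

d_R = 1.26 × 13100 km × (5930/1560)^(1/3)
    = 25800 km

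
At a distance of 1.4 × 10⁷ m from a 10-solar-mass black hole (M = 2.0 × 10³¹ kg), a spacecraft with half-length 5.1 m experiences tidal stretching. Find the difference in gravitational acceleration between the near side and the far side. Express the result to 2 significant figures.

a_tidal = 4GMr/d³
        = 4 × (6.674 × 10⁻¹¹) × (2.0 × 10³¹) × (5.1) / (1.4 × 10⁷)³
        = 9.9 m/s²

9.9 m/s²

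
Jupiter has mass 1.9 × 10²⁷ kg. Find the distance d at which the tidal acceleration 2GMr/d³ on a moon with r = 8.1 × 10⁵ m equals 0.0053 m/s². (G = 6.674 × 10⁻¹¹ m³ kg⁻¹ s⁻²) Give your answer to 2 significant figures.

3.4 × 10⁸ m

2GMr/d³ = a_tidal  ⇒  d = (2GMr / a_tidal)^(1/3)
d = (2 × 6.674×10⁻¹¹ × (1.9 × 10²⁷) × (8.1 × 10⁵) / (0.0053))^(1/3)
  = 3.4 × 10⁸ m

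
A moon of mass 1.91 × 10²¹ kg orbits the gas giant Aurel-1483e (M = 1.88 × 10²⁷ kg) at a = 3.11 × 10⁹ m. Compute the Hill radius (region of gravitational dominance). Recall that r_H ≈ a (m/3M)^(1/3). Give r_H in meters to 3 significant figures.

r_H ≈ a (m/3M)^(1/3)
    = (3.11 × 10⁹) × (1.91 × 10²¹ / (3 × 1.88 × 10²⁷))^(1/3)
    = 2.17 × 10⁷ m

2.17 × 10⁷ m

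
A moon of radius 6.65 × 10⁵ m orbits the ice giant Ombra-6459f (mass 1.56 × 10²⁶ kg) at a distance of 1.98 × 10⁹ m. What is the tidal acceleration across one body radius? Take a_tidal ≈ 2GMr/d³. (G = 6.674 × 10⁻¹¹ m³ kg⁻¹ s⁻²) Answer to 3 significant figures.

1.78 × 10⁻⁶ m/s²

Δa = 2GMr/d³
   = 2 × (6.674 × 10⁻¹¹) × (1.56 × 10²⁶) × (6.65 × 10⁵) / (1.98 × 10⁹)³
   = 1.78 × 10⁻⁶ m/s²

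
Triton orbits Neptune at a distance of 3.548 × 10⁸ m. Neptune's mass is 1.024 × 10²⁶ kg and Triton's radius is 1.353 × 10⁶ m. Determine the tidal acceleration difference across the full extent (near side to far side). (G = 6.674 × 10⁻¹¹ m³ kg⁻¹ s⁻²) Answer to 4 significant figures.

8.281 × 10⁻⁴ m/s²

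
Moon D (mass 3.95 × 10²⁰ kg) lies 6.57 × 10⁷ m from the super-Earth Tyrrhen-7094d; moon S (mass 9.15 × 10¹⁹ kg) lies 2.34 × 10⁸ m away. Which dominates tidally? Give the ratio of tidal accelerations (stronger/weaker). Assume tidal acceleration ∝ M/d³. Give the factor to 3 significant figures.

Tidal stretch scales as M/d³; compute that for each body.
Moon D: (3.95 × 10²⁰) / (6.57 × 10⁷)³ = 1.393 × 10⁻³
Moon S: (9.15 × 10¹⁹) / (2.34 × 10⁸)³ = 7.141 × 10⁻⁶
Ratio (larger/smaller) = 195

Moon D, by a factor of ≈ 195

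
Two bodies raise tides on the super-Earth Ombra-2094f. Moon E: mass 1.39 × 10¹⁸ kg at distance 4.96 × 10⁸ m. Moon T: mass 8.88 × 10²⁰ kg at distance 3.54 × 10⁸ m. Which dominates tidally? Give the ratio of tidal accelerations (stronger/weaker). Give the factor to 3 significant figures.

Moon T, by a factor of ≈ 1760

Tidal stretch scales as M/d³; compute that for each body.
Moon E: (1.39 × 10¹⁸) / (4.96 × 10⁸)³ = 1.139 × 10⁻⁸
Moon T: (8.88 × 10²⁰) / (3.54 × 10⁸)³ = 2.002 × 10⁻⁵
Ratio (larger/smaller) = 1760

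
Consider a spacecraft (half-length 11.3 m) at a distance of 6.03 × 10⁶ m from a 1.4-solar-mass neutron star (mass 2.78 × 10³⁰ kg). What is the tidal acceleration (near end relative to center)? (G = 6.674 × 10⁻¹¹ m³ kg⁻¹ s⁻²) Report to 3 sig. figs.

1.91 × 10¹ m/s²

Since r ≪ d, expand the inverse-square field across one radius to get the leading 2GMr/d³ term.
Δg = 2GMr/d³
   = 2 × (6.674 × 10⁻¹¹) × (2.78 × 10³⁰) × (11.3) / (6.03 × 10⁶)³
   = 1.91 × 10¹ m/s²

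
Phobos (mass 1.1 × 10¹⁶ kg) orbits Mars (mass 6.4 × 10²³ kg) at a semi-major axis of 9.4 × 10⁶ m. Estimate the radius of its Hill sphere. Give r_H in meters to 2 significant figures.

r_H ≈ a (m/3M)^(1/3)
    = (9.4 × 10⁶) × (1.1 × 10¹⁶ / (3 × 6.4 × 10²³))^(1/3)
    = 1.7 × 10⁴ m

1.7 × 10⁴ m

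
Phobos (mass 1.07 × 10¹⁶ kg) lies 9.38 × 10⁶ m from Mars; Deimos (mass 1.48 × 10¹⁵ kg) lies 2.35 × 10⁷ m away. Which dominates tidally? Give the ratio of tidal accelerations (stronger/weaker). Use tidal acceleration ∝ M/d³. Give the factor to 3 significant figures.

The tide-raising term goes as M/d³ (the gradient of a 1/d² field).
Phobos: (1.07 × 10¹⁶) / (9.38 × 10⁶)³ = 1.297 × 10⁻⁵
Deimos: (1.48 × 10¹⁵) / (2.35 × 10⁷)³ = 1.140 × 10⁻⁷
Ratio (larger/smaller) = 114

Phobos, by a factor of ≈ 114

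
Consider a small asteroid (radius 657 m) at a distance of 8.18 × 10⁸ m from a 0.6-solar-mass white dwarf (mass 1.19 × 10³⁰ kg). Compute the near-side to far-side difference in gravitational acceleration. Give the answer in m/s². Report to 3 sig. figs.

Differencing GM/(d−r)² and GM/(d+r)² to first order in r/d gives 4GMr/d³.
Δg = 4GMr/d³
   = 4 × (6.674 × 10⁻¹¹) × (1.19 × 10³⁰) × (657) / (8.18 × 10⁸)³
   = 3.81 × 10⁻⁴ m/s²

3.81 × 10⁻⁴ m/s²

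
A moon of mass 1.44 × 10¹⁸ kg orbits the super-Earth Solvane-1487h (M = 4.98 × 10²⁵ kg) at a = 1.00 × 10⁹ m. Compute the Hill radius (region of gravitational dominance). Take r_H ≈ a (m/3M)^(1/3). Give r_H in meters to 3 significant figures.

2.13 × 10⁶ m

r_H ≈ a (m/3M)^(1/3)
    = (1.00 × 10⁹) × (1.44 × 10¹⁸ / (3 × 4.98 × 10²⁵))^(1/3)
    = 2.13 × 10⁶ m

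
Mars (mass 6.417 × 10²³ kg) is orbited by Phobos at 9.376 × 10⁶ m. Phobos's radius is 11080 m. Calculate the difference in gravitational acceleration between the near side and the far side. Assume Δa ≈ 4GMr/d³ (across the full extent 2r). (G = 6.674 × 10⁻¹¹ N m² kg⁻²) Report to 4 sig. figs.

2.303 × 10⁻³ m/s²

Δa = 4GMr/d³
   = 4 × (6.674 × 10⁻¹¹) × (6.417 × 10²³) × (11080) / (9.376 × 10⁶)³
   = 2.303 × 10⁻³ m/s²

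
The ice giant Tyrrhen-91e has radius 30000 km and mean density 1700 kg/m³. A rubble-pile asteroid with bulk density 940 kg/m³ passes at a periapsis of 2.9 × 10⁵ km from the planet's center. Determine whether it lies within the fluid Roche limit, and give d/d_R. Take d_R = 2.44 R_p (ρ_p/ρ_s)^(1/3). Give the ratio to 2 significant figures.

d_R = 2.44 × (30000 km) × (1700/940)^(1/3) = 89180 km
d/d_R = (2.9 × 10⁵) / (89180) = 3.3
Since d/d_R > 1, the body is outside the Roche limit.

outside; d/d_R ≈ 3.3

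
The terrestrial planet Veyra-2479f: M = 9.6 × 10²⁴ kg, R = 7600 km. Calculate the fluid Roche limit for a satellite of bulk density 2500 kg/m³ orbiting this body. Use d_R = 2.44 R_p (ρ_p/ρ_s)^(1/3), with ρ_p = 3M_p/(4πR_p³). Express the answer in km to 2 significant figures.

ρ_p = 3M_p/(4πR_p³) = 3 × (9.6 × 10²⁴) / (4π × (7.6 × 10⁶ m)³) = 5200 kg/m³
d_R = 2.44 × 7600 km × (5200/2500)^(1/3)
    = 24000 km

24000 km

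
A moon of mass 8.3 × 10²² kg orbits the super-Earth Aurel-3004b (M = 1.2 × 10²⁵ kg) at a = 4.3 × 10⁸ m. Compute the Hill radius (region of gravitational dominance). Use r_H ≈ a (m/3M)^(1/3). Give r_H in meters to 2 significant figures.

5.7 × 10⁷ m

r_H ≈ a (m/3M)^(1/3)
    = (4.3 × 10⁸) × (8.3 × 10²² / (3 × 1.2 × 10²⁵))^(1/3)
    = 5.7 × 10⁷ m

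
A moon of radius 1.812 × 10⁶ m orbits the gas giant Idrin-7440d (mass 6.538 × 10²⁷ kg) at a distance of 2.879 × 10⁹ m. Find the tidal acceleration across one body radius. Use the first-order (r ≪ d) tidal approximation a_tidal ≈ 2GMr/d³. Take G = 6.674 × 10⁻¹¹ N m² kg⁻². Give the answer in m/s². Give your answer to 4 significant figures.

6.627 × 10⁻⁵ m/s²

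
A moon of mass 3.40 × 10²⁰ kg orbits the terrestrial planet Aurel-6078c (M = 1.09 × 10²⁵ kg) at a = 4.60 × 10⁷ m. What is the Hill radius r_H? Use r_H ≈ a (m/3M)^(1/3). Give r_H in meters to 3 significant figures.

1.00 × 10⁶ m

r_H ≈ a (m/3M)^(1/3)
    = (4.60 × 10⁷) × (3.40 × 10²⁰ / (3 × 1.09 × 10²⁵))^(1/3)
    = 1.00 × 10⁶ m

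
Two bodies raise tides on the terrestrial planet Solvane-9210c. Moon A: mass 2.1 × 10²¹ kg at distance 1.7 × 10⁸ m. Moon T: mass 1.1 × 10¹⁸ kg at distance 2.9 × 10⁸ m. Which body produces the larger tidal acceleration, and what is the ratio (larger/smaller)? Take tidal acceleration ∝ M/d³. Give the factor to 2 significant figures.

Tidal acceleration ∝ M/d³, so compare M/d³ for each.
Moon A: (2.1 × 10²¹) / (1.7 × 10⁸)³ = 4.274 × 10⁻⁴
Moon T: (1.1 × 10¹⁸) / (2.9 × 10⁸)³ = 4.510 × 10⁻⁸
Ratio (larger/smaller) = 9500

Moon A, by a factor of ≈ 9500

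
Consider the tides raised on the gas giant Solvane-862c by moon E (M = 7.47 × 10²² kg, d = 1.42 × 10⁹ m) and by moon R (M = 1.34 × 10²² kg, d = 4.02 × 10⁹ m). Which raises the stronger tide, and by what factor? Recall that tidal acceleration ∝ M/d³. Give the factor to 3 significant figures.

Moon E, by a factor of ≈ 126

Tidal stretch scales as M/d³; compute that for each body.
Moon E: (7.47 × 10²²) / (1.42 × 10⁹)³ = 2.609 × 10⁻⁵
Moon R: (1.34 × 10²²) / (4.02 × 10⁹)³ = 2.063 × 10⁻⁷
Ratio (larger/smaller) = 126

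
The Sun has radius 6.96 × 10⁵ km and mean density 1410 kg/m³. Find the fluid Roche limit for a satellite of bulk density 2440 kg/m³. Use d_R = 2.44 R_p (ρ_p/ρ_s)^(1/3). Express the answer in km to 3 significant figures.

1.41 × 10⁶ km

d_R = 2.44 × 6.96 × 10⁵ km × (1410/2440)^(1/3)
    = 1.41 × 10⁶ km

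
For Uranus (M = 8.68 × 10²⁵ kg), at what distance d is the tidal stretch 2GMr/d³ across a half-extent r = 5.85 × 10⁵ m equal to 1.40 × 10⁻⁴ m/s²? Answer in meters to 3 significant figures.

3.64 × 10⁸ m

2GMr/d³ = a_tidal  ⇒  d = (2GMr / a_tidal)^(1/3)
d = (2 × 6.674×10⁻¹¹ × (8.68 × 10²⁵) × (5.85 × 10⁵) / (1.40 × 10⁻⁴))^(1/3)
  = 3.64 × 10⁸ m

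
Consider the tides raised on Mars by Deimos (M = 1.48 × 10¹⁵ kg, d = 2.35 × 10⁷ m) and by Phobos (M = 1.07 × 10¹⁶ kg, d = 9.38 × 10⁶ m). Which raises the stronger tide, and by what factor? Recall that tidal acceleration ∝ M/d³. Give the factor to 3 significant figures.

Phobos, by a factor of ≈ 114

Compare M/d³ for the two perturbers:
Deimos: (1.48 × 10¹⁵) / (2.35 × 10⁷)³ = 1.140 × 10⁻⁷
Phobos: (1.07 × 10¹⁶) / (9.38 × 10⁶)³ = 1.297 × 10⁻⁵
Ratio (larger/smaller) = 114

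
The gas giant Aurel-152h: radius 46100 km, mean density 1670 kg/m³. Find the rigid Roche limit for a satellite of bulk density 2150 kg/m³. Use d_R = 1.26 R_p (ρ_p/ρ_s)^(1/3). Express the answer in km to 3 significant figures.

d_R = 1.26 × 46100 km × (1670/2150)^(1/3)
    = 53400 km

53400 km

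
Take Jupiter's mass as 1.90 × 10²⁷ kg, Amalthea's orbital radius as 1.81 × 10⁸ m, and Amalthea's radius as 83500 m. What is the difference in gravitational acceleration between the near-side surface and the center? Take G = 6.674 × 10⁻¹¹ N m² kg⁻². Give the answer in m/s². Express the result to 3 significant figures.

3.57 × 10⁻³ m/s²

a_tidal = 2GMr/d³
        = 2 × (6.674 × 10⁻¹¹) × (1.90 × 10²⁷) × (83500) / (1.81 × 10⁸)³
        = 3.57 × 10⁻³ m/s²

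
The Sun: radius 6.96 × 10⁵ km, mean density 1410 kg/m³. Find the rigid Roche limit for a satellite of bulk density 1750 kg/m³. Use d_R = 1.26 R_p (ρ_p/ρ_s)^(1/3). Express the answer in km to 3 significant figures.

8.16 × 10⁵ km

d_R = 1.26 × 6.96 × 10⁵ km × (1410/1750)^(1/3)
    = 8.16 × 10⁵ km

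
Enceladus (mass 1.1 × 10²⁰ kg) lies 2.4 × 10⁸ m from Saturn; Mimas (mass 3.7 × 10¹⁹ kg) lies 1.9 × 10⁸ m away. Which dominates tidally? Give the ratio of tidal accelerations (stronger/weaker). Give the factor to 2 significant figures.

Enceladus, by a factor of ≈ 1.5

Tidal acceleration ∝ M/d³, so compare M/d³ for each.
Enceladus: (1.1 × 10²⁰) / (2.4 × 10⁸)³ = 7.957 × 10⁻⁶
Mimas: (3.7 × 10¹⁹) / (1.9 × 10⁸)³ = 5.394 × 10⁻⁶
Ratio (larger/smaller) = 1.5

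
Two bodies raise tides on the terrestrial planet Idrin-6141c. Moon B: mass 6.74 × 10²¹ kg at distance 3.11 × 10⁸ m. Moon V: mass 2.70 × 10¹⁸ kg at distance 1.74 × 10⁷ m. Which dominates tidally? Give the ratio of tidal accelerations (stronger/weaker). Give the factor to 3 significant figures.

Moon V, by a factor of ≈ 2.29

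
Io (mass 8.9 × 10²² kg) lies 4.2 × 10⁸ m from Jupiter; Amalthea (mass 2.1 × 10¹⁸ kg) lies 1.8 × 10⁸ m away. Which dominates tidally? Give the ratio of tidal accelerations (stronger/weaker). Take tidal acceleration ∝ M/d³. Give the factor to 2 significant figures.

Io, by a factor of ≈ 3300

Tidal stretch scales as M/d³; compute that for each body.
Io: (8.9 × 10²²) / (4.2 × 10⁸)³ = 1.201 × 10⁻³
Amalthea: (2.1 × 10¹⁸) / (1.8 × 10⁸)³ = 3.601 × 10⁻⁷
Ratio (larger/smaller) = 3300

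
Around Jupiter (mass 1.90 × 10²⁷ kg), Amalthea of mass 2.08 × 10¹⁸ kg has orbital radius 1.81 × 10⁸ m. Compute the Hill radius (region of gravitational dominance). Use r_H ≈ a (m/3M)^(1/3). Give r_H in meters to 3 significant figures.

r_H ≈ a (m/3M)^(1/3)
    = (1.81 × 10⁸) × (2.08 × 10¹⁸ / (3 × 1.90 × 10²⁷))^(1/3)
    = 1.29 × 10⁵ m

1.29 × 10⁵ m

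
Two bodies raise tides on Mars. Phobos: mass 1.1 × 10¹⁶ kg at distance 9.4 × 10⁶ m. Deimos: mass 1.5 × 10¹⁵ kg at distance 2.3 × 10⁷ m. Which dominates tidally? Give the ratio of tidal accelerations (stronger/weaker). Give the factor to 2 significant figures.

Phobos, by a factor of ≈ 110

Tidal acceleration ∝ M/d³, so compare M/d³ for each.
Phobos: (1.1 × 10¹⁶) / (9.4 × 10⁶)³ = 1.324 × 10⁻⁵
Deimos: (1.5 × 10¹⁵) / (2.3 × 10⁷)³ = 1.233 × 10⁻⁷
Ratio (larger/smaller) = 110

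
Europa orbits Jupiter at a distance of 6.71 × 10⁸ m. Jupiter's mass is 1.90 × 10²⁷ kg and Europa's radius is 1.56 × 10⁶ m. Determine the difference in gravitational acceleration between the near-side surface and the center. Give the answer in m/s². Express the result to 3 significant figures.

1.31 × 10⁻³ m/s²

Δa = 2GMr/d³
   = 2 × (6.674 × 10⁻¹¹) × (1.90 × 10²⁷) × (1.56 × 10⁶) / (6.71 × 10⁸)³
   = 1.31 × 10⁻³ m/s²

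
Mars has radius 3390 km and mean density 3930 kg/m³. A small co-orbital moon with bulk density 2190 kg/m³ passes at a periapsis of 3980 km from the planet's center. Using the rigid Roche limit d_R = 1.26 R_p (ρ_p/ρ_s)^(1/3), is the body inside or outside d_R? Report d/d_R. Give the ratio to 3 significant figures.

d_R = 1.26 × (3390 km) × (3930/2190)^(1/3) = 5191 km
d/d_R = (3980) / (5191) = 0.767
Since d/d_R < 1, the body is inside the Roche limit.

inside; d/d_R ≈ 0.767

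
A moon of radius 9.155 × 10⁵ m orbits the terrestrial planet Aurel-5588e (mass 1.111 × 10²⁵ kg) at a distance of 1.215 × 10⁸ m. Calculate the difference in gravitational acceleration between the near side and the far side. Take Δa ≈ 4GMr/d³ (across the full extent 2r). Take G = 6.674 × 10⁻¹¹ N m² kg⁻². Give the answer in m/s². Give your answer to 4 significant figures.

1.514 × 10⁻³ m/s²

a_tidal = 4GMr/d³
        = 4 × (6.674 × 10⁻¹¹) × (1.111 × 10²⁵) × (9.155 × 10⁵) / (1.215 × 10⁸)³
        = 1.514 × 10⁻³ m/s²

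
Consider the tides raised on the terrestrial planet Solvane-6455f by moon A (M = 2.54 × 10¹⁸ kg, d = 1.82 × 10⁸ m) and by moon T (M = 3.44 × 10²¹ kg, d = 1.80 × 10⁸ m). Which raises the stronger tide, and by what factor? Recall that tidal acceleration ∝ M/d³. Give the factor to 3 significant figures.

The tide-raising term goes as M/d³ (the gradient of a 1/d² field).
Moon A: (2.54 × 10¹⁸) / (1.82 × 10⁸)³ = 4.213 × 10⁻⁷
Moon T: (3.44 × 10²¹) / (1.80 × 10⁸)³ = 5.898 × 10⁻⁴
Ratio (larger/smaller) = 1400

Moon T, by a factor of ≈ 1400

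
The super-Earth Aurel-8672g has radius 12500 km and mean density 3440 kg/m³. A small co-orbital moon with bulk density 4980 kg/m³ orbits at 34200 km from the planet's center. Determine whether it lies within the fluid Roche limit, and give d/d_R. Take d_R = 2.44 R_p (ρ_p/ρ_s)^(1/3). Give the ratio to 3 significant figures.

d_R = 2.44 × (12500 km) × (3440/4980)^(1/3) = 26960 km
d/d_R = (34200) / (26960) = 1.27
Since d/d_R > 1, the body is outside the Roche limit.

outside; d/d_R ≈ 1.27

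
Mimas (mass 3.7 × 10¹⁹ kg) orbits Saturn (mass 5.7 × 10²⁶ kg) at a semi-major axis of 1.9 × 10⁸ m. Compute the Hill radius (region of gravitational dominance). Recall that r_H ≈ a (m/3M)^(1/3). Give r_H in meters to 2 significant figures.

r_H ≈ a (m/3M)^(1/3)
    = (1.9 × 10⁸) × (3.7 × 10¹⁹ / (3 × 5.7 × 10²⁶))^(1/3)
    = 5.3 × 10⁵ m

5.3 × 10⁵ m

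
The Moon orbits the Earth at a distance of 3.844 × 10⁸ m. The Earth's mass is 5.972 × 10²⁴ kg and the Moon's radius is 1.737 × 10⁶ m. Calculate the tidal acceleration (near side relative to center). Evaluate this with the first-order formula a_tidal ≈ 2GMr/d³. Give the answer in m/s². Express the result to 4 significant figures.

2.438 × 10⁻⁵ m/s²

Δg = 2GMr/d³
   = 2 × (6.674 × 10⁻¹¹) × (5.972 × 10²⁴) × (1.737 × 10⁶) / (3.844 × 10⁸)³
   = 2.438 × 10⁻⁵ m/s²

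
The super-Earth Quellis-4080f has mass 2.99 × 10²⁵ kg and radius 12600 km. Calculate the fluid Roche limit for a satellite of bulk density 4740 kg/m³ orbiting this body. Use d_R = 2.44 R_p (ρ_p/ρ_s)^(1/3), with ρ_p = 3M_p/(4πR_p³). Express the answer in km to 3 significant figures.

ρ_p = 3M_p/(4πR_p³) = 3 × (2.99 × 10²⁵) / (4π × (1.26 × 10⁷ m)³) = 3570 kg/m³
d_R = 2.44 × 12600 km × (3570/4740)^(1/3)
    = 28000 km

28000 km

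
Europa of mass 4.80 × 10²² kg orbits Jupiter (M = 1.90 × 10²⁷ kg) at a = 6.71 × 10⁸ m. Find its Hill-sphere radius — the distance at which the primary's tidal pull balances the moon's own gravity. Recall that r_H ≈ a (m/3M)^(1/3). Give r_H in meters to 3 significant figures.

r_H ≈ a (m/3M)^(1/3)
    = (6.71 × 10⁸) × (4.80 × 10²² / (3 × 1.90 × 10²⁷))^(1/3)
    = 1.37 × 10⁷ m

1.37 × 10⁷ m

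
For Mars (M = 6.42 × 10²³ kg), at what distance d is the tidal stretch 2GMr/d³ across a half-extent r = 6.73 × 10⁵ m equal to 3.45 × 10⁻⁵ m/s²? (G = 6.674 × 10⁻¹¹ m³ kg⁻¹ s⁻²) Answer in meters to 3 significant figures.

1.19 × 10⁸ m

2GMr/d³ = a_tidal  ⇒  d = (2GMr / a_tidal)^(1/3)
d = (2 × 6.674×10⁻¹¹ × (6.42 × 10²³) × (6.73 × 10⁵) / (3.45 × 10⁻⁵))^(1/3)
  = 1.19 × 10⁸ m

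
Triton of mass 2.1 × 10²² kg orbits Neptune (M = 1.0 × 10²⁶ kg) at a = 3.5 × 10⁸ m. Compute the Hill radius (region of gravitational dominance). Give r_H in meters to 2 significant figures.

r_H ≈ a (m/3M)^(1/3)
    = (3.5 × 10⁸) × (2.1 × 10²² / (3 × 1.0 × 10²⁶))^(1/3)
    = 1.4 × 10⁷ m

1.4 × 10⁷ m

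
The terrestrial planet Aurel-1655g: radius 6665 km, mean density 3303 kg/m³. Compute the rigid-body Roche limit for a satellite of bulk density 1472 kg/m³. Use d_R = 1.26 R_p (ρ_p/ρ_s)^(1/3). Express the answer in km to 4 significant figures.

10990 km

d_R = 1.26 × 6665 km × (3303/1472)^(1/3)
    = 10990 km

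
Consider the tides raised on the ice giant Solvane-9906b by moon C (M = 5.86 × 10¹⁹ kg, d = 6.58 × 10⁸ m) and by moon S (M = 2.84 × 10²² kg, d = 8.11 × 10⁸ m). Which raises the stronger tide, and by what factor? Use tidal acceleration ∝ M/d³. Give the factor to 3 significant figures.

Moon S, by a factor of ≈ 259

The tide-raising term goes as M/d³ (the gradient of a 1/d² field).
Moon C: (5.86 × 10¹⁹) / (6.58 × 10⁸)³ = 2.057 × 10⁻⁷
Moon S: (2.84 × 10²²) / (8.11 × 10⁸)³ = 5.324 × 10⁻⁵
Ratio (larger/smaller) = 259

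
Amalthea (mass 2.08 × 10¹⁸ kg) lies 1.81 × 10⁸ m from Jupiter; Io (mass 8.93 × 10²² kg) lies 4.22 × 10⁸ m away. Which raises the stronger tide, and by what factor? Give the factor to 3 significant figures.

Io, by a factor of ≈ 3390

Compare M/d³ for the two perturbers:
Amalthea: (2.08 × 10¹⁸) / (1.81 × 10⁸)³ = 3.508 × 10⁻⁷
Io: (8.93 × 10²²) / (4.22 × 10⁸)³ = 1.188 × 10⁻³
Ratio (larger/smaller) = 3390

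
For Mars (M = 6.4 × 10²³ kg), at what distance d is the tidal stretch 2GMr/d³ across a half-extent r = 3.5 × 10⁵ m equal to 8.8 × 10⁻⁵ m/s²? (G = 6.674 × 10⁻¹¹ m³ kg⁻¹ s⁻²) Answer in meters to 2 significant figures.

2GMr/d³ = a_tidal  ⇒  d = (2GMr / a_tidal)^(1/3)
d = (2 × 6.674×10⁻¹¹ × (6.4 × 10²³) × (3.5 × 10⁵) / (8.8 × 10⁻⁵))^(1/3)
  = 7.0 × 10⁷ m

7.0 × 10⁷ m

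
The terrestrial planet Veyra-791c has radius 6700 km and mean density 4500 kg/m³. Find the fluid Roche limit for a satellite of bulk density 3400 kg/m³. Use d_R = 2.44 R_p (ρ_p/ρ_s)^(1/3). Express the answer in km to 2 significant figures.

18000 km

d_R = 2.44 × 6700 km × (4500/3400)^(1/3)
    = 18000 km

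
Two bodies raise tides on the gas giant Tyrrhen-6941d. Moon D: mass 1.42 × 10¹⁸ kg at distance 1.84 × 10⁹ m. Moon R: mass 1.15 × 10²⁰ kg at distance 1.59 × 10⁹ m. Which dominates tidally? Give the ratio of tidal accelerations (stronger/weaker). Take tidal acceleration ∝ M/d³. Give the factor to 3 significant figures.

Moon R, by a factor of ≈ 126

Tidal acceleration ∝ M/d³, so compare M/d³ for each.
Moon D: (1.42 × 10¹⁸) / (1.84 × 10⁹)³ = 2.279 × 10⁻¹⁰
Moon R: (1.15 × 10²⁰) / (1.59 × 10⁹)³ = 2.861 × 10⁻⁸
Ratio (larger/smaller) = 126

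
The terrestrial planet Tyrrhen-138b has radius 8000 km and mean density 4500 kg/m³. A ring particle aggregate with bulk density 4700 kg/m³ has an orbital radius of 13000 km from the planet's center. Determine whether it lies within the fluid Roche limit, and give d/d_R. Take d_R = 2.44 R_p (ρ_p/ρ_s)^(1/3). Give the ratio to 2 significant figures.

d_R = 2.44 × (8000 km) × (4500/4700)^(1/3) = 19240 km
d/d_R = (13000) / (19240) = 0.68
Since d/d_R < 1, the body is inside the Roche limit.

inside; d/d_R ≈ 0.68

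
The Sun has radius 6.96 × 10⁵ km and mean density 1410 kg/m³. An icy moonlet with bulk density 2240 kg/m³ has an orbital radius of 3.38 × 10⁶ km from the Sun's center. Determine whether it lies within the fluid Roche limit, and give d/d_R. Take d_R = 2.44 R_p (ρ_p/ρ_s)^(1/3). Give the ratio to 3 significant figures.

outside; d/d_R ≈ 2.32

d_R = 2.44 × (6.96 × 10⁵ km) × (1410/2240)^(1/3) = 1.455 × 10⁶ km
d/d_R = (3.38 × 10⁶) / (1.455 × 10⁶) = 2.32
Since d/d_R > 1, the body is outside the Roche limit.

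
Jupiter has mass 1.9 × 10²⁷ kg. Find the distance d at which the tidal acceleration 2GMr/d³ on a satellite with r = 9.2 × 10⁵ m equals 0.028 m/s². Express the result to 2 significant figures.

2.0 × 10⁸ m

2GMr/d³ = a_tidal  ⇒  d = (2GMr / a_tidal)^(1/3)
d = (2 × 6.674×10⁻¹¹ × (1.9 × 10²⁷) × (9.2 × 10⁵) / (0.028))^(1/3)
  = 2.0 × 10⁸ m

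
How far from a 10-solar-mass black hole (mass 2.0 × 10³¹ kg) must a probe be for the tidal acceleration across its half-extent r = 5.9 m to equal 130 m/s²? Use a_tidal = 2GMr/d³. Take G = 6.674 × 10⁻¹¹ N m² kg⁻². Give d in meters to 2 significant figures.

2GMr/d³ = a_tidal  ⇒  d = (2GMr / a_tidal)^(1/3)
d = (2 × 6.674×10⁻¹¹ × (2.0 × 10³¹) × (5.9) / (130))^(1/3)
  = 4.9 × 10⁶ m

4.9 × 10⁶ m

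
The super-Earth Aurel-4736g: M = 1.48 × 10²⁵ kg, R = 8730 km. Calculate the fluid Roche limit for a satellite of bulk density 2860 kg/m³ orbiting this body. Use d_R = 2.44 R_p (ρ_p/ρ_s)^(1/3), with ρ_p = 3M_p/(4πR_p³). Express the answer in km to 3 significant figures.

ρ_p = 3M_p/(4πR_p³) = 3 × (1.48 × 10²⁵) / (4π × (8.73 × 10⁶ m)³) = 5310 kg/m³
d_R = 2.44 × 8730 km × (5310/2860)^(1/3)
    = 26200 km

26200 km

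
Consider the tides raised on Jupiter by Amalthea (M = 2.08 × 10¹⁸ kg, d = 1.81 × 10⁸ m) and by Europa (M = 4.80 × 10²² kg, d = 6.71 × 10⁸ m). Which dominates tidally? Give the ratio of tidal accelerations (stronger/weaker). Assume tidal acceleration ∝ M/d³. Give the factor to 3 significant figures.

Tidal stretch scales as M/d³; compute that for each body.
Amalthea: (2.08 × 10¹⁸) / (1.81 × 10⁸)³ = 3.508 × 10⁻⁷
Europa: (4.80 × 10²²) / (6.71 × 10⁸)³ = 1.589 × 10⁻⁴
Ratio (larger/smaller) = 453

Europa, by a factor of ≈ 453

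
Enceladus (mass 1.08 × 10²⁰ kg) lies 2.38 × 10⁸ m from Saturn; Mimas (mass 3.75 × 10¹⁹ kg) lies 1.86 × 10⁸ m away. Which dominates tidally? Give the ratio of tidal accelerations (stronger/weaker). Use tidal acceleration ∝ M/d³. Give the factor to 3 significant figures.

The tide-raising term goes as M/d³ (the gradient of a 1/d² field).
Enceladus: (1.08 × 10²⁰) / (2.38 × 10⁸)³ = 8.011 × 10⁻⁶
Mimas: (3.75 × 10¹⁹) / (1.86 × 10⁸)³ = 5.828 × 10⁻⁶
Ratio (larger/smaller) = 1.37

Enceladus, by a factor of ≈ 1.37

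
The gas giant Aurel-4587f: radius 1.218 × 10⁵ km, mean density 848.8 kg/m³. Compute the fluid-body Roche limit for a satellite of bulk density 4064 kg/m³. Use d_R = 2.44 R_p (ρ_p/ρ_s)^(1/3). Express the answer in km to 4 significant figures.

1.763 × 10⁵ km

d_R = 2.44 × 1.218 × 10⁵ km × (848.8/4064)^(1/3)
    = 1.763 × 10⁵ km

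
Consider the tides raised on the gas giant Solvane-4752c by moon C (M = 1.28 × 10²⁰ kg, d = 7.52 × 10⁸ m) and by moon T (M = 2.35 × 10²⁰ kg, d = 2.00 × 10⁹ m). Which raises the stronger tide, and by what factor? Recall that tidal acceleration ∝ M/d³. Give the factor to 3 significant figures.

Tidal stretch scales as M/d³; compute that for each body.
Moon C: (1.28 × 10²⁰) / (7.52 × 10⁸)³ = 3.010 × 10⁻⁷
Moon T: (2.35 × 10²⁰) / (2.00 × 10⁹)³ = 2.937 × 10⁻⁸
Ratio (larger/smaller) = 10.2

Moon C, by a factor of ≈ 10.2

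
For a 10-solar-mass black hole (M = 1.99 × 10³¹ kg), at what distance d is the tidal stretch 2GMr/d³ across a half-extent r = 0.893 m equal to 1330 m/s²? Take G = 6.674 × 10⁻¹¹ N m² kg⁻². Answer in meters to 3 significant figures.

1.21 × 10⁶ m

2GMr/d³ = a_tidal  ⇒  d = (2GMr / a_tidal)^(1/3)
d = (2 × 6.674×10⁻¹¹ × (1.99 × 10³¹) × (0.893) / (1330))^(1/3)
  = 1.21 × 10⁶ m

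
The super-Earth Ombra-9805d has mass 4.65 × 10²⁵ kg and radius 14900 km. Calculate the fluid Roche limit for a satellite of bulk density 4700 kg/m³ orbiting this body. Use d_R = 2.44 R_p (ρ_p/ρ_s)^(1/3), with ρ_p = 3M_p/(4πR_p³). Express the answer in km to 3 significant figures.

ρ_p = 3M_p/(4πR_p³) = 3 × (4.65 × 10²⁵) / (4π × (1.49 × 10⁷ m)³) = 3360 kg/m³
d_R = 2.44 × 14900 km × (3360/4700)^(1/3)
    = 32500 km

32500 km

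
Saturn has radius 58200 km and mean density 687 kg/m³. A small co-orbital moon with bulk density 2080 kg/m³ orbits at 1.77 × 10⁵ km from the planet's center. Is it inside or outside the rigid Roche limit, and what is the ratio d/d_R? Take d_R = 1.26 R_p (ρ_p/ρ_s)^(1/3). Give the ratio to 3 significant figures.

d_R = 1.26 × (58200 km) × (687/2080)^(1/3) = 50690 km
d/d_R = (1.77 × 10⁵) / (50690) = 3.49
Since d/d_R > 1, the body is outside the Roche limit.

outside; d/d_R ≈ 3.49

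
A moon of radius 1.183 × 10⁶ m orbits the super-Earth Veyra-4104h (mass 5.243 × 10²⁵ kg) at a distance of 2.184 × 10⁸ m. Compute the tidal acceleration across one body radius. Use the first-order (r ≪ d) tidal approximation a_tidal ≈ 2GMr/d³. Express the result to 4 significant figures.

7.947 × 10⁻⁴ m/s²

Since r ≪ d, expand the inverse-square field across one radius to get the leading 2GMr/d³ term.
Δa = 2GMr/d³
   = 2 × (6.674 × 10⁻¹¹) × (5.243 × 10²⁵) × (1.183 × 10⁶) / (2.184 × 10⁸)³
   = 7.947 × 10⁻⁴ m/s²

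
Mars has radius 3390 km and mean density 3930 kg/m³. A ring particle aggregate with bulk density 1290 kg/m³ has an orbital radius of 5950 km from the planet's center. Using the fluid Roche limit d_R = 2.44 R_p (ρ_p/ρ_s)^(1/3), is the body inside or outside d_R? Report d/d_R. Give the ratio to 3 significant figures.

d_R = 2.44 × (3390 km) × (3930/1290)^(1/3) = 11990 km
d/d_R = (5950) / (11990) = 0.496
Since d/d_R < 1, the body is inside the Roche limit.

inside; d/d_R ≈ 0.496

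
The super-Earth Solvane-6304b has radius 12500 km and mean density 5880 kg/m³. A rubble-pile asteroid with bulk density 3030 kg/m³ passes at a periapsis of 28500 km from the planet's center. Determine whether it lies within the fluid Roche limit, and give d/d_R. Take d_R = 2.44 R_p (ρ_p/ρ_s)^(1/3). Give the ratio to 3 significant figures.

inside; d/d_R ≈ 0.749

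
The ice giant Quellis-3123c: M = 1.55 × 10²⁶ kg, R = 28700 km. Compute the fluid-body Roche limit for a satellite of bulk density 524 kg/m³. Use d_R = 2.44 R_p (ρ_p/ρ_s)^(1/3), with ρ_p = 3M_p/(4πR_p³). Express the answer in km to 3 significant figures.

1.01 × 10⁵ km

ρ_p = 3M_p/(4πR_p³) = 3 × (1.55 × 10²⁶) / (4π × (2.87 × 10⁷ m)³) = 1570 kg/m³
d_R = 2.44 × 28700 km × (1570/524)^(1/3)
    = 1.01 × 10⁵ km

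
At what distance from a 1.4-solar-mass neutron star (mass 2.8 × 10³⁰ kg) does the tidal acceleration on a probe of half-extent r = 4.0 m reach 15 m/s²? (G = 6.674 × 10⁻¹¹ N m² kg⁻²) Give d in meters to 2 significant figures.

4.6 × 10⁶ m

2GMr/d³ = a_tidal  ⇒  d = (2GMr / a_tidal)^(1/3)
d = (2 × 6.674×10⁻¹¹ × (2.8 × 10³⁰) × (4.0) / (15))^(1/3)
  = 4.6 × 10⁶ m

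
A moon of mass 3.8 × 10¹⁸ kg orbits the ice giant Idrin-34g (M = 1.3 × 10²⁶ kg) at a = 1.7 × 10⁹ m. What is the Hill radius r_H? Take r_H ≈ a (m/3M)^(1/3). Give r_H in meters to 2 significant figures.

r_H ≈ a (m/3M)^(1/3)
    = (1.7 × 10⁹) × (3.8 × 10¹⁸ / (3 × 1.3 × 10²⁶))^(1/3)
    = 3.6 × 10⁶ m

3.6 × 10⁶ m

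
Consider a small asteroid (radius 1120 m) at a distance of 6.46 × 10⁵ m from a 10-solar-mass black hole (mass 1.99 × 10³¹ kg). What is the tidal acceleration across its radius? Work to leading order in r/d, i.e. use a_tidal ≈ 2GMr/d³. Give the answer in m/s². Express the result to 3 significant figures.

Δg = 2GMr/d³
   = 2 × (6.674 × 10⁻¹¹) × (1.99 × 10³¹) × (1120) / (6.46 × 10⁵)³
   = 1.10 × 10⁷ m/s²

1.10 × 10⁷ m/s²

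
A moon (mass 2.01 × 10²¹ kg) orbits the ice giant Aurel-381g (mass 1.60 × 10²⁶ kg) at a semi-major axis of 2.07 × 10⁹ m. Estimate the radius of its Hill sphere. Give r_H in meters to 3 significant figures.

3.34 × 10⁷ m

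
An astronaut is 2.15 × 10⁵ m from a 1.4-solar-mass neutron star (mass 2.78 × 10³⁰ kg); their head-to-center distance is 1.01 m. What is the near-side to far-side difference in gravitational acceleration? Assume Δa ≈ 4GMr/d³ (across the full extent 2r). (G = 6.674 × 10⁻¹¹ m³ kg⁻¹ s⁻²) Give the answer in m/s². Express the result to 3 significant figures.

a_tidal = 4GMr/d³
        = 4 × (6.674 × 10⁻¹¹) × (2.78 × 10³⁰) × (1.01) / (2.15 × 10⁵)³
        = 7.54 × 10⁴ m/s²

7.54 × 10⁴ m/s²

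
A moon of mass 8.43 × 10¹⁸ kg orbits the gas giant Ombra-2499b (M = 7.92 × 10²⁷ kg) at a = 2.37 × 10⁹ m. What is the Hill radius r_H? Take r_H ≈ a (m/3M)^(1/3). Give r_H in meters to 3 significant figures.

r_H ≈ a (m/3M)^(1/3)
    = (2.37 × 10⁹) × (8.43 × 10¹⁸ / (3 × 7.92 × 10²⁷))^(1/3)
    = 1.68 × 10⁶ m

1.68 × 10⁶ m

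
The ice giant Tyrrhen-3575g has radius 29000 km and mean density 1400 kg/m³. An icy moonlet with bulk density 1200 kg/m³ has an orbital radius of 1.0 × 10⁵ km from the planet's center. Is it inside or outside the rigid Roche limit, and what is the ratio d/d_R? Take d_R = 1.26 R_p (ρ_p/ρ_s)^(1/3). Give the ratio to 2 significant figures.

d_R = 1.26 × (29000 km) × (1400/1200)^(1/3) = 38470 km
d/d_R = (1.0 × 10⁵) / (38470) = 2.6
Since d/d_R > 1, the body is outside the Roche limit.

outside; d/d_R ≈ 2.6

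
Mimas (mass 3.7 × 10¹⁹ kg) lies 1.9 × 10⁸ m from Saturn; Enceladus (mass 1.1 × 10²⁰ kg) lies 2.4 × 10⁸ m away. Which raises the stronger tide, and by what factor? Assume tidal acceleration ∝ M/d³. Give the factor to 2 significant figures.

Enceladus, by a factor of ≈ 1.5

Compare M/d³ for the two perturbers:
Mimas: (3.7 × 10¹⁹) / (1.9 × 10⁸)³ = 5.394 × 10⁻⁶
Enceladus: (1.1 × 10²⁰) / (2.4 × 10⁸)³ = 7.957 × 10⁻⁶
Ratio (larger/smaller) = 1.5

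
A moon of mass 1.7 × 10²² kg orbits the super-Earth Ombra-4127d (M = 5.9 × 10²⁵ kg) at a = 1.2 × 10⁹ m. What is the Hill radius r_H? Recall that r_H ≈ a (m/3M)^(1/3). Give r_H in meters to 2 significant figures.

5.5 × 10⁷ m

r_H ≈ a (m/3M)^(1/3)
    = (1.2 × 10⁹) × (1.7 × 10²² / (3 × 5.9 × 10²⁵))^(1/3)
    = 5.5 × 10⁷ m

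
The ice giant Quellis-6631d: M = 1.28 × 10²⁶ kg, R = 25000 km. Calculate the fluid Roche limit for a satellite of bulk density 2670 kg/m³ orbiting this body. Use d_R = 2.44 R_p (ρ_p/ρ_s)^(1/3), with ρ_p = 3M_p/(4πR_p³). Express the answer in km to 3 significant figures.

55000 km

ρ_p = 3M_p/(4πR_p³) = 3 × (1.28 × 10²⁶) / (4π × (2.50 × 10⁷ m)³) = 1960 kg/m³
d_R = 2.44 × 25000 km × (1960/2670)^(1/3)
    = 55000 km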